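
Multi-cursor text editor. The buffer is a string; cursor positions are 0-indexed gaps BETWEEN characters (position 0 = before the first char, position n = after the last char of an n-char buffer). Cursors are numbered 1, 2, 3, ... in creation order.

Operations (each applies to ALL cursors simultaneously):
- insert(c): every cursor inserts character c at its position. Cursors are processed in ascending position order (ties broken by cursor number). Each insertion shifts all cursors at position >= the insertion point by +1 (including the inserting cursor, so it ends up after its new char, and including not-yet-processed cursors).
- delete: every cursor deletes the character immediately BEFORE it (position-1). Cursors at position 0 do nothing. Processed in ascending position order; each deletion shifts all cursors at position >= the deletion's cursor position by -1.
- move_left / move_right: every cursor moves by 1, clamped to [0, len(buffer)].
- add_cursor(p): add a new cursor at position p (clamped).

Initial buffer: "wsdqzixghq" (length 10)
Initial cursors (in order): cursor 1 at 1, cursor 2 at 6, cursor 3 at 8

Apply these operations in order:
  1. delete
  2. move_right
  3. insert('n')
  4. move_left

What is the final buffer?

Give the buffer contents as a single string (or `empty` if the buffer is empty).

Answer: sndqzxnhnq

Derivation:
After op 1 (delete): buffer="sdqzxhq" (len 7), cursors c1@0 c2@4 c3@5, authorship .......
After op 2 (move_right): buffer="sdqzxhq" (len 7), cursors c1@1 c2@5 c3@6, authorship .......
After op 3 (insert('n')): buffer="sndqzxnhnq" (len 10), cursors c1@2 c2@7 c3@9, authorship .1....2.3.
After op 4 (move_left): buffer="sndqzxnhnq" (len 10), cursors c1@1 c2@6 c3@8, authorship .1....2.3.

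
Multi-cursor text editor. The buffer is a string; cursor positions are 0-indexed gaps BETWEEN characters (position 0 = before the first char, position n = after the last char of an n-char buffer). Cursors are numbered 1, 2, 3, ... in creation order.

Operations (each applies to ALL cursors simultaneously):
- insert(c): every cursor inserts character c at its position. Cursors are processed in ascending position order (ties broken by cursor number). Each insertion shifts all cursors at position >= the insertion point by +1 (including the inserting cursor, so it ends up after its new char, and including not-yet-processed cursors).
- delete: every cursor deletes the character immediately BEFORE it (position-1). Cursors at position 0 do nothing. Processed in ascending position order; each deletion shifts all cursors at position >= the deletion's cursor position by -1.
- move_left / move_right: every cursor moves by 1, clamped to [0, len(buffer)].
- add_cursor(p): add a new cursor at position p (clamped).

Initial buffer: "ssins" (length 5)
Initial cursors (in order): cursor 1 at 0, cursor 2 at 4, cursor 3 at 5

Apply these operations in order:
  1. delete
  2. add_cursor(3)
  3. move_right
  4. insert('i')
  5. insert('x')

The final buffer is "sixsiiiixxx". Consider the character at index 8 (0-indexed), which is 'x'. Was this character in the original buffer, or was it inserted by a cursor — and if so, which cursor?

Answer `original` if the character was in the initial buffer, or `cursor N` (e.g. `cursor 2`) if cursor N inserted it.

After op 1 (delete): buffer="ssi" (len 3), cursors c1@0 c2@3 c3@3, authorship ...
After op 2 (add_cursor(3)): buffer="ssi" (len 3), cursors c1@0 c2@3 c3@3 c4@3, authorship ...
After op 3 (move_right): buffer="ssi" (len 3), cursors c1@1 c2@3 c3@3 c4@3, authorship ...
After op 4 (insert('i')): buffer="sisiiii" (len 7), cursors c1@2 c2@7 c3@7 c4@7, authorship .1..234
After op 5 (insert('x')): buffer="sixsiiiixxx" (len 11), cursors c1@3 c2@11 c3@11 c4@11, authorship .11..234234
Authorship (.=original, N=cursor N): . 1 1 . . 2 3 4 2 3 4
Index 8: author = 2

Answer: cursor 2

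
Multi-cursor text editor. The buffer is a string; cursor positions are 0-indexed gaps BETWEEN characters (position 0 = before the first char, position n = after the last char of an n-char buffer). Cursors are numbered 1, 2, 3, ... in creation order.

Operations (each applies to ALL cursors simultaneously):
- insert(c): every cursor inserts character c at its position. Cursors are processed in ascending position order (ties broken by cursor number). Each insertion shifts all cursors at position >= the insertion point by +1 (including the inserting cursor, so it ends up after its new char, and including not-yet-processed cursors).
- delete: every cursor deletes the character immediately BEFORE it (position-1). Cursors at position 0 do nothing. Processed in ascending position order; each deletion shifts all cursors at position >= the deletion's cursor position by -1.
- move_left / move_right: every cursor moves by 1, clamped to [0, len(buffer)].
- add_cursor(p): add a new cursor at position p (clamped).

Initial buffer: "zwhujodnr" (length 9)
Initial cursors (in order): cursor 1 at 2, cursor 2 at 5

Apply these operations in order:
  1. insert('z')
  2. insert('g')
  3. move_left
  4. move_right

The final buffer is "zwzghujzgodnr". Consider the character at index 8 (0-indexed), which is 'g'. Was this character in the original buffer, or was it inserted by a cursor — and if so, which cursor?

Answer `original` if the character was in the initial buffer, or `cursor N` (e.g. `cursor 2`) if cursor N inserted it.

After op 1 (insert('z')): buffer="zwzhujzodnr" (len 11), cursors c1@3 c2@7, authorship ..1...2....
After op 2 (insert('g')): buffer="zwzghujzgodnr" (len 13), cursors c1@4 c2@9, authorship ..11...22....
After op 3 (move_left): buffer="zwzghujzgodnr" (len 13), cursors c1@3 c2@8, authorship ..11...22....
After op 4 (move_right): buffer="zwzghujzgodnr" (len 13), cursors c1@4 c2@9, authorship ..11...22....
Authorship (.=original, N=cursor N): . . 1 1 . . . 2 2 . . . .
Index 8: author = 2

Answer: cursor 2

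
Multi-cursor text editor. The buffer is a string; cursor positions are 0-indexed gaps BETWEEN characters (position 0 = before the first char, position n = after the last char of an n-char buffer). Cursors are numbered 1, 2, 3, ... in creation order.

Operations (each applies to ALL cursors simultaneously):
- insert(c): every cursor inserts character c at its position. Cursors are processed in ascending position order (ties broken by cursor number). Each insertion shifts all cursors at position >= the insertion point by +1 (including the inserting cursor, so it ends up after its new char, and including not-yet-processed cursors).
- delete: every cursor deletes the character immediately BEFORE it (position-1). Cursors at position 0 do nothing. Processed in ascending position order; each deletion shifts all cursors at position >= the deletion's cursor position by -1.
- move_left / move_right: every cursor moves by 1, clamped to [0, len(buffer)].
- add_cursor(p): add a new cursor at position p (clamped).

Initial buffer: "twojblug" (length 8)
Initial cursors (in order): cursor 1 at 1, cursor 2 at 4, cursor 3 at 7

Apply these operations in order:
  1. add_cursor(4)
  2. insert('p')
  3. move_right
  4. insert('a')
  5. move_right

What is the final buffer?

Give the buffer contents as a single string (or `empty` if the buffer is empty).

Answer: tpwaojppbaalupga

Derivation:
After op 1 (add_cursor(4)): buffer="twojblug" (len 8), cursors c1@1 c2@4 c4@4 c3@7, authorship ........
After op 2 (insert('p')): buffer="tpwojppblupg" (len 12), cursors c1@2 c2@7 c4@7 c3@11, authorship .1...24...3.
After op 3 (move_right): buffer="tpwojppblupg" (len 12), cursors c1@3 c2@8 c4@8 c3@12, authorship .1...24...3.
After op 4 (insert('a')): buffer="tpwaojppbaalupga" (len 16), cursors c1@4 c2@11 c4@11 c3@16, authorship .1.1..24.24..3.3
After op 5 (move_right): buffer="tpwaojppbaalupga" (len 16), cursors c1@5 c2@12 c4@12 c3@16, authorship .1.1..24.24..3.3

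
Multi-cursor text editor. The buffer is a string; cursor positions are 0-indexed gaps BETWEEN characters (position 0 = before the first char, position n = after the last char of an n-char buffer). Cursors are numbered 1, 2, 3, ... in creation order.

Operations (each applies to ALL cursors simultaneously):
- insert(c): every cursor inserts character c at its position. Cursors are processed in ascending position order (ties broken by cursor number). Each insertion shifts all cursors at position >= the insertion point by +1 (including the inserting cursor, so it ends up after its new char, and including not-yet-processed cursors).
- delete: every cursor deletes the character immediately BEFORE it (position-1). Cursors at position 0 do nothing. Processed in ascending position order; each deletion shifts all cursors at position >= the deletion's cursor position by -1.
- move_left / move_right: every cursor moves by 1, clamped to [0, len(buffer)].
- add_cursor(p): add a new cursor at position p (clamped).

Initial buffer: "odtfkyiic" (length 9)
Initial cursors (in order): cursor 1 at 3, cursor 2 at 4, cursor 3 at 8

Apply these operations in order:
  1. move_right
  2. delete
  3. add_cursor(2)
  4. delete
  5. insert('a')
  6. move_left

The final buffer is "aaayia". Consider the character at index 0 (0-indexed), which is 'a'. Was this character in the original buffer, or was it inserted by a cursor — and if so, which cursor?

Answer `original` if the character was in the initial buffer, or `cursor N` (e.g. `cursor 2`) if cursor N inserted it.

After op 1 (move_right): buffer="odtfkyiic" (len 9), cursors c1@4 c2@5 c3@9, authorship .........
After op 2 (delete): buffer="odtyii" (len 6), cursors c1@3 c2@3 c3@6, authorship ......
After op 3 (add_cursor(2)): buffer="odtyii" (len 6), cursors c4@2 c1@3 c2@3 c3@6, authorship ......
After op 4 (delete): buffer="yi" (len 2), cursors c1@0 c2@0 c4@0 c3@2, authorship ..
After op 5 (insert('a')): buffer="aaayia" (len 6), cursors c1@3 c2@3 c4@3 c3@6, authorship 124..3
After op 6 (move_left): buffer="aaayia" (len 6), cursors c1@2 c2@2 c4@2 c3@5, authorship 124..3
Authorship (.=original, N=cursor N): 1 2 4 . . 3
Index 0: author = 1

Answer: cursor 1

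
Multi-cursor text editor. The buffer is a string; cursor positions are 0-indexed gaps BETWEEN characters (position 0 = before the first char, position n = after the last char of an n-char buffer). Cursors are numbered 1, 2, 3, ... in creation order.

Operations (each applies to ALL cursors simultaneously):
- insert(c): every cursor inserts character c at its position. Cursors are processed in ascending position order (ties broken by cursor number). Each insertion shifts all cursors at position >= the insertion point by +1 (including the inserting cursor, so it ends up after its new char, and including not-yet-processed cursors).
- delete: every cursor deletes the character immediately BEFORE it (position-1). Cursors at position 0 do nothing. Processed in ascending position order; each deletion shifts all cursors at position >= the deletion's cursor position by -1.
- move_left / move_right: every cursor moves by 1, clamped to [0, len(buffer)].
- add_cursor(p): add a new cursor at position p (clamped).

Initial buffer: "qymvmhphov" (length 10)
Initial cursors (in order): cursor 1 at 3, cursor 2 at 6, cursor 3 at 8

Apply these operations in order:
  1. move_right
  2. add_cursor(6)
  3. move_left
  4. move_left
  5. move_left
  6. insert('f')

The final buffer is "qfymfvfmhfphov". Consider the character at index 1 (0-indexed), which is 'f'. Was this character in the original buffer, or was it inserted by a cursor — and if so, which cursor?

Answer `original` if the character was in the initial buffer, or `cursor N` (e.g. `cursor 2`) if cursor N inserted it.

Answer: cursor 1

Derivation:
After op 1 (move_right): buffer="qymvmhphov" (len 10), cursors c1@4 c2@7 c3@9, authorship ..........
After op 2 (add_cursor(6)): buffer="qymvmhphov" (len 10), cursors c1@4 c4@6 c2@7 c3@9, authorship ..........
After op 3 (move_left): buffer="qymvmhphov" (len 10), cursors c1@3 c4@5 c2@6 c3@8, authorship ..........
After op 4 (move_left): buffer="qymvmhphov" (len 10), cursors c1@2 c4@4 c2@5 c3@7, authorship ..........
After op 5 (move_left): buffer="qymvmhphov" (len 10), cursors c1@1 c4@3 c2@4 c3@6, authorship ..........
After op 6 (insert('f')): buffer="qfymfvfmhfphov" (len 14), cursors c1@2 c4@5 c2@7 c3@10, authorship .1..4.2..3....
Authorship (.=original, N=cursor N): . 1 . . 4 . 2 . . 3 . . . .
Index 1: author = 1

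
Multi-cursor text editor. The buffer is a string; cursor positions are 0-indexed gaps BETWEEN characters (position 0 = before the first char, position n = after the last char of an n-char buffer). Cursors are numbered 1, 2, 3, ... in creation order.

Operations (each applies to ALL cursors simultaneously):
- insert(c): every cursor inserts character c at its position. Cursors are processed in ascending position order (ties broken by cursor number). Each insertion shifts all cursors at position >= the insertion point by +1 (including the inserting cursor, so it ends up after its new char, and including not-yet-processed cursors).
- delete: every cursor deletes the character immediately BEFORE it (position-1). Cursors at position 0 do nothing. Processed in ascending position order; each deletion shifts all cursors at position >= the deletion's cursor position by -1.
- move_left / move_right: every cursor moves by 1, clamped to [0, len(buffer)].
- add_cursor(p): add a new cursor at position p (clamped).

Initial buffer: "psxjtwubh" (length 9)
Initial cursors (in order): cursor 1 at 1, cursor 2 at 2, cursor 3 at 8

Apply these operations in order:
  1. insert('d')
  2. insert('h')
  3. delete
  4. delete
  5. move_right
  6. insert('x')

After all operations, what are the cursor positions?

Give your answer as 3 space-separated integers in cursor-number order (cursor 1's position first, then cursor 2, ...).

After op 1 (insert('d')): buffer="pdsdxjtwubdh" (len 12), cursors c1@2 c2@4 c3@11, authorship .1.2......3.
After op 2 (insert('h')): buffer="pdhsdhxjtwubdhh" (len 15), cursors c1@3 c2@6 c3@14, authorship .11.22......33.
After op 3 (delete): buffer="pdsdxjtwubdh" (len 12), cursors c1@2 c2@4 c3@11, authorship .1.2......3.
After op 4 (delete): buffer="psxjtwubh" (len 9), cursors c1@1 c2@2 c3@8, authorship .........
After op 5 (move_right): buffer="psxjtwubh" (len 9), cursors c1@2 c2@3 c3@9, authorship .........
After op 6 (insert('x')): buffer="psxxxjtwubhx" (len 12), cursors c1@3 c2@5 c3@12, authorship ..1.2......3

Answer: 3 5 12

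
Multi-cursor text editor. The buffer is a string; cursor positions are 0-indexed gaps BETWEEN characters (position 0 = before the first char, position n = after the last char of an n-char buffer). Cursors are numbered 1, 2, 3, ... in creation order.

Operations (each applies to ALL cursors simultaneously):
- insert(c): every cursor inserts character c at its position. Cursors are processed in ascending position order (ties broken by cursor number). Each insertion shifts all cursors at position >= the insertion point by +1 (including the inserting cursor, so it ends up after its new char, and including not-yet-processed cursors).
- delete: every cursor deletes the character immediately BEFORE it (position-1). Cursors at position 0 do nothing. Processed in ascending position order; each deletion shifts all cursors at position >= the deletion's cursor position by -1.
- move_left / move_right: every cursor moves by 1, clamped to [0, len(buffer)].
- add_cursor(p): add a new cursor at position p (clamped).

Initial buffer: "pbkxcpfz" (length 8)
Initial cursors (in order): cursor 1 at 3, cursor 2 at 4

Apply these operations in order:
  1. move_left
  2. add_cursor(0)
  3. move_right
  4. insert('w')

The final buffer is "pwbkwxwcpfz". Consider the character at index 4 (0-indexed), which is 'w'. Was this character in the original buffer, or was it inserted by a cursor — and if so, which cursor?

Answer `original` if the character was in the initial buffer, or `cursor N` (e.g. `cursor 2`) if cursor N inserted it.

Answer: cursor 1

Derivation:
After op 1 (move_left): buffer="pbkxcpfz" (len 8), cursors c1@2 c2@3, authorship ........
After op 2 (add_cursor(0)): buffer="pbkxcpfz" (len 8), cursors c3@0 c1@2 c2@3, authorship ........
After op 3 (move_right): buffer="pbkxcpfz" (len 8), cursors c3@1 c1@3 c2@4, authorship ........
After op 4 (insert('w')): buffer="pwbkwxwcpfz" (len 11), cursors c3@2 c1@5 c2@7, authorship .3..1.2....
Authorship (.=original, N=cursor N): . 3 . . 1 . 2 . . . .
Index 4: author = 1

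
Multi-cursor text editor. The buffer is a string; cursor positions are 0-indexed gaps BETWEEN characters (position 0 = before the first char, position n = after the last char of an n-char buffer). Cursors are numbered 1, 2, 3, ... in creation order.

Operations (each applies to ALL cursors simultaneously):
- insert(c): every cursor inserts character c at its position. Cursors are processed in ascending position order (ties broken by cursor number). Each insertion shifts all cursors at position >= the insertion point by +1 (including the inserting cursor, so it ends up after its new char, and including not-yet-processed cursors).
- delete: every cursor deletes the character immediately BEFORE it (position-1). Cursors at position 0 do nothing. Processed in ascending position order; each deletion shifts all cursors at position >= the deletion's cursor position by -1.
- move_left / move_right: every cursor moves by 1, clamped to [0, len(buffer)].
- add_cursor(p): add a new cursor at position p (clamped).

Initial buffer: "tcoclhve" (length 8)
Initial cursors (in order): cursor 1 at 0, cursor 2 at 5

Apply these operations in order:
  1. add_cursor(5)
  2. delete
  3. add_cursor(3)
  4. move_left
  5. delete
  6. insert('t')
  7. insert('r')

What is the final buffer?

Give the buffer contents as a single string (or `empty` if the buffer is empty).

Answer: ttttrrrrohve

Derivation:
After op 1 (add_cursor(5)): buffer="tcoclhve" (len 8), cursors c1@0 c2@5 c3@5, authorship ........
After op 2 (delete): buffer="tcohve" (len 6), cursors c1@0 c2@3 c3@3, authorship ......
After op 3 (add_cursor(3)): buffer="tcohve" (len 6), cursors c1@0 c2@3 c3@3 c4@3, authorship ......
After op 4 (move_left): buffer="tcohve" (len 6), cursors c1@0 c2@2 c3@2 c4@2, authorship ......
After op 5 (delete): buffer="ohve" (len 4), cursors c1@0 c2@0 c3@0 c4@0, authorship ....
After op 6 (insert('t')): buffer="ttttohve" (len 8), cursors c1@4 c2@4 c3@4 c4@4, authorship 1234....
After op 7 (insert('r')): buffer="ttttrrrrohve" (len 12), cursors c1@8 c2@8 c3@8 c4@8, authorship 12341234....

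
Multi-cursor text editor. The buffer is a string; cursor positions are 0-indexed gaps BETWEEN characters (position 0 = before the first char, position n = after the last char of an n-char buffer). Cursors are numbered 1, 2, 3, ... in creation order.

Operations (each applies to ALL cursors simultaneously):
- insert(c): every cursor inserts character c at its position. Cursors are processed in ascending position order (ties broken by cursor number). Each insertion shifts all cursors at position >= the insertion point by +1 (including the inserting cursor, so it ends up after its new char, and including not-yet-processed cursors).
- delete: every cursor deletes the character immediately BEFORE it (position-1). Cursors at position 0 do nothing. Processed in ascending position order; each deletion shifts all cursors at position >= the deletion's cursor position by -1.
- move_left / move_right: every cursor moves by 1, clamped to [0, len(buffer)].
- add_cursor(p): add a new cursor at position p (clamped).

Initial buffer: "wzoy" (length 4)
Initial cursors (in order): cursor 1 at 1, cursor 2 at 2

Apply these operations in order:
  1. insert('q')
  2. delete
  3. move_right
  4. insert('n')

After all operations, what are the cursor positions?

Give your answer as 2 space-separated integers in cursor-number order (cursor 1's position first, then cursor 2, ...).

After op 1 (insert('q')): buffer="wqzqoy" (len 6), cursors c1@2 c2@4, authorship .1.2..
After op 2 (delete): buffer="wzoy" (len 4), cursors c1@1 c2@2, authorship ....
After op 3 (move_right): buffer="wzoy" (len 4), cursors c1@2 c2@3, authorship ....
After op 4 (insert('n')): buffer="wznony" (len 6), cursors c1@3 c2@5, authorship ..1.2.

Answer: 3 5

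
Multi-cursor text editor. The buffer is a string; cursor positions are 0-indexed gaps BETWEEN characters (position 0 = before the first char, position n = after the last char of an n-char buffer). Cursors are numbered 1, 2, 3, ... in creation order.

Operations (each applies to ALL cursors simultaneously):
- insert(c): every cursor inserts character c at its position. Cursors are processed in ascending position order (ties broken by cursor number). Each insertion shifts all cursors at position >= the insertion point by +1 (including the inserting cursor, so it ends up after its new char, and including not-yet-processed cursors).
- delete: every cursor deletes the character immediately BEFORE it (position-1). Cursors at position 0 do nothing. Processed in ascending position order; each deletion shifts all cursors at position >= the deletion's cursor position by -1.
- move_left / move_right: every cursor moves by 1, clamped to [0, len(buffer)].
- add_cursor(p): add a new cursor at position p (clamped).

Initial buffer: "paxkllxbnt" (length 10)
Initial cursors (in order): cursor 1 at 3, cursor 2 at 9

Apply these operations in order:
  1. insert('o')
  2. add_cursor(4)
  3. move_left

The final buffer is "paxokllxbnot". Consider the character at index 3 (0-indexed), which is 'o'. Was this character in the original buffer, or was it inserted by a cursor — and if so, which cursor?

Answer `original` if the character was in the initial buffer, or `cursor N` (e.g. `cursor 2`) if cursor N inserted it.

Answer: cursor 1

Derivation:
After op 1 (insert('o')): buffer="paxokllxbnot" (len 12), cursors c1@4 c2@11, authorship ...1......2.
After op 2 (add_cursor(4)): buffer="paxokllxbnot" (len 12), cursors c1@4 c3@4 c2@11, authorship ...1......2.
After op 3 (move_left): buffer="paxokllxbnot" (len 12), cursors c1@3 c3@3 c2@10, authorship ...1......2.
Authorship (.=original, N=cursor N): . . . 1 . . . . . . 2 .
Index 3: author = 1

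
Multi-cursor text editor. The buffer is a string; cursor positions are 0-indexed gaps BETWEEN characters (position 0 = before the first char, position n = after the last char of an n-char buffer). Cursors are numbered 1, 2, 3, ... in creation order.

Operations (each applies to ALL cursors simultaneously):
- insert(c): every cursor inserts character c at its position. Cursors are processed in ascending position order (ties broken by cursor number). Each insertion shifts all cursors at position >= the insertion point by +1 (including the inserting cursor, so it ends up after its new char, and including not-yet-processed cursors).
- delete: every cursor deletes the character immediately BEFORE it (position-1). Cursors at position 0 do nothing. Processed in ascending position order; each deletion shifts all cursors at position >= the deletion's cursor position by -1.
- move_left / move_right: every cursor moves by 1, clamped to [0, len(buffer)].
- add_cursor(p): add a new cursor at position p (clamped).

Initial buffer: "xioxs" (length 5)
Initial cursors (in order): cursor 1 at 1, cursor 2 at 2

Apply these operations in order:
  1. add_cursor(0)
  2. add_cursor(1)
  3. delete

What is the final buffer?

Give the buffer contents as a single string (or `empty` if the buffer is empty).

After op 1 (add_cursor(0)): buffer="xioxs" (len 5), cursors c3@0 c1@1 c2@2, authorship .....
After op 2 (add_cursor(1)): buffer="xioxs" (len 5), cursors c3@0 c1@1 c4@1 c2@2, authorship .....
After op 3 (delete): buffer="oxs" (len 3), cursors c1@0 c2@0 c3@0 c4@0, authorship ...

Answer: oxs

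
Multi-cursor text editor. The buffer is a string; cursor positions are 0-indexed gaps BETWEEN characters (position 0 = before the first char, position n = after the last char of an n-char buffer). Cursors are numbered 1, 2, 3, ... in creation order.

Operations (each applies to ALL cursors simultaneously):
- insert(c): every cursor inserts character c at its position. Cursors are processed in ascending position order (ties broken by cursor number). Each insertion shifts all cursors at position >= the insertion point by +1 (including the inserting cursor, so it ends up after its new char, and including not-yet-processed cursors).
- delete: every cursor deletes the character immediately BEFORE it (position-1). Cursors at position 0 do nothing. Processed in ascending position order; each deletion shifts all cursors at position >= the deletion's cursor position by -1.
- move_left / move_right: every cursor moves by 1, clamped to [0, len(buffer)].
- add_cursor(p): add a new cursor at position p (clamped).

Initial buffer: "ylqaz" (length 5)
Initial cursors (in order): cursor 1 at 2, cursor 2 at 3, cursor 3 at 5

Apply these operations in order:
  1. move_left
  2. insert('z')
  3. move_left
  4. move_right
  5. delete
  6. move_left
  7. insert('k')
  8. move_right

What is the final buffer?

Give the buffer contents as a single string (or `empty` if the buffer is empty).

After op 1 (move_left): buffer="ylqaz" (len 5), cursors c1@1 c2@2 c3@4, authorship .....
After op 2 (insert('z')): buffer="yzlzqazz" (len 8), cursors c1@2 c2@4 c3@7, authorship .1.2..3.
After op 3 (move_left): buffer="yzlzqazz" (len 8), cursors c1@1 c2@3 c3@6, authorship .1.2..3.
After op 4 (move_right): buffer="yzlzqazz" (len 8), cursors c1@2 c2@4 c3@7, authorship .1.2..3.
After op 5 (delete): buffer="ylqaz" (len 5), cursors c1@1 c2@2 c3@4, authorship .....
After op 6 (move_left): buffer="ylqaz" (len 5), cursors c1@0 c2@1 c3@3, authorship .....
After op 7 (insert('k')): buffer="kyklqkaz" (len 8), cursors c1@1 c2@3 c3@6, authorship 1.2..3..
After op 8 (move_right): buffer="kyklqkaz" (len 8), cursors c1@2 c2@4 c3@7, authorship 1.2..3..

Answer: kyklqkaz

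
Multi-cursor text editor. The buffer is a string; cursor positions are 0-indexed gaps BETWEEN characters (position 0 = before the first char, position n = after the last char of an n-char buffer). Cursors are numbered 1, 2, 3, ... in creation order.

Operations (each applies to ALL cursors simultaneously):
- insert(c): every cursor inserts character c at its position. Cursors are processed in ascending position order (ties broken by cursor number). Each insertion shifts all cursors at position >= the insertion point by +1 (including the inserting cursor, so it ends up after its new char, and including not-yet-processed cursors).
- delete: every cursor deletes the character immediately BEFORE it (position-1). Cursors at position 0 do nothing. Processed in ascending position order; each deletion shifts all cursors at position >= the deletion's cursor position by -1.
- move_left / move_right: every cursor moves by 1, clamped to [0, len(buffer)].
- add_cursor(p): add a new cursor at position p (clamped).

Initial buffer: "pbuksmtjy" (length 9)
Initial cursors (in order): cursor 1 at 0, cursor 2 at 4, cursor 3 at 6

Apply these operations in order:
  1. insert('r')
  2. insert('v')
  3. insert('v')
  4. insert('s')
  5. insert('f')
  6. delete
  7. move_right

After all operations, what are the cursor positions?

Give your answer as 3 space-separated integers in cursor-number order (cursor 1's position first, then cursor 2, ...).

Answer: 5 13 19

Derivation:
After op 1 (insert('r')): buffer="rpbukrsmrtjy" (len 12), cursors c1@1 c2@6 c3@9, authorship 1....2..3...
After op 2 (insert('v')): buffer="rvpbukrvsmrvtjy" (len 15), cursors c1@2 c2@8 c3@12, authorship 11....22..33...
After op 3 (insert('v')): buffer="rvvpbukrvvsmrvvtjy" (len 18), cursors c1@3 c2@10 c3@15, authorship 111....222..333...
After op 4 (insert('s')): buffer="rvvspbukrvvssmrvvstjy" (len 21), cursors c1@4 c2@12 c3@18, authorship 1111....2222..3333...
After op 5 (insert('f')): buffer="rvvsfpbukrvvsfsmrvvsftjy" (len 24), cursors c1@5 c2@14 c3@21, authorship 11111....22222..33333...
After op 6 (delete): buffer="rvvspbukrvvssmrvvstjy" (len 21), cursors c1@4 c2@12 c3@18, authorship 1111....2222..3333...
After op 7 (move_right): buffer="rvvspbukrvvssmrvvstjy" (len 21), cursors c1@5 c2@13 c3@19, authorship 1111....2222..3333...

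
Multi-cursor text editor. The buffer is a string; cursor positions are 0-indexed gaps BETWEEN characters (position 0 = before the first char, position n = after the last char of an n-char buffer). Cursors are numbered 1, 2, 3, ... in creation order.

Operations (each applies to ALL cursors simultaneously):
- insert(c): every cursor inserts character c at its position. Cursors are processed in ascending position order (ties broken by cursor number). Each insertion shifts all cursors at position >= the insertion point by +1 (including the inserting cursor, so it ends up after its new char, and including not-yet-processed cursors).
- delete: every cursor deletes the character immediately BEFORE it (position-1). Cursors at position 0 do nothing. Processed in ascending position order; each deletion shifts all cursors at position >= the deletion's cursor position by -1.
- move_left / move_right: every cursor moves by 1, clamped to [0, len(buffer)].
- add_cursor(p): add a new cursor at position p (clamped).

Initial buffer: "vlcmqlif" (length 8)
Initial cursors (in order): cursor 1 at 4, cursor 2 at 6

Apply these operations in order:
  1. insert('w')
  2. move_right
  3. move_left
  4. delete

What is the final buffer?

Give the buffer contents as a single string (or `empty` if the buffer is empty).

Answer: vlcmqlif

Derivation:
After op 1 (insert('w')): buffer="vlcmwqlwif" (len 10), cursors c1@5 c2@8, authorship ....1..2..
After op 2 (move_right): buffer="vlcmwqlwif" (len 10), cursors c1@6 c2@9, authorship ....1..2..
After op 3 (move_left): buffer="vlcmwqlwif" (len 10), cursors c1@5 c2@8, authorship ....1..2..
After op 4 (delete): buffer="vlcmqlif" (len 8), cursors c1@4 c2@6, authorship ........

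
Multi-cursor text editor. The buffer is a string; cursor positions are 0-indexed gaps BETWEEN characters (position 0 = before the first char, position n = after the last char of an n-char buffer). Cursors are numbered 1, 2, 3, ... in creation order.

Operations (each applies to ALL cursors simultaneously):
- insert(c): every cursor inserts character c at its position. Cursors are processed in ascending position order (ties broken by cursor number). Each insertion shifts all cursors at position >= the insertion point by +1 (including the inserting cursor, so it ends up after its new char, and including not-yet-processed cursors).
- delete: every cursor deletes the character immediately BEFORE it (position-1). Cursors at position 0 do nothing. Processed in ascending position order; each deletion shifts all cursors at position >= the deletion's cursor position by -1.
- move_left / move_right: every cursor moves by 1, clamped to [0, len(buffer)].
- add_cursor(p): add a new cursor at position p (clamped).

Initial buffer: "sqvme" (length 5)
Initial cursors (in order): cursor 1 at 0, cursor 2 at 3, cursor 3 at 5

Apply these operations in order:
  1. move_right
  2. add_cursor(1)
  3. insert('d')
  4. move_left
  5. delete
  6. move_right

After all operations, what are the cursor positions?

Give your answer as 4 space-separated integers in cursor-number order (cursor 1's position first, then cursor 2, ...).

After op 1 (move_right): buffer="sqvme" (len 5), cursors c1@1 c2@4 c3@5, authorship .....
After op 2 (add_cursor(1)): buffer="sqvme" (len 5), cursors c1@1 c4@1 c2@4 c3@5, authorship .....
After op 3 (insert('d')): buffer="sddqvmded" (len 9), cursors c1@3 c4@3 c2@7 c3@9, authorship .14...2.3
After op 4 (move_left): buffer="sddqvmded" (len 9), cursors c1@2 c4@2 c2@6 c3@8, authorship .14...2.3
After op 5 (delete): buffer="dqvdd" (len 5), cursors c1@0 c4@0 c2@3 c3@4, authorship 4..23
After op 6 (move_right): buffer="dqvdd" (len 5), cursors c1@1 c4@1 c2@4 c3@5, authorship 4..23

Answer: 1 4 5 1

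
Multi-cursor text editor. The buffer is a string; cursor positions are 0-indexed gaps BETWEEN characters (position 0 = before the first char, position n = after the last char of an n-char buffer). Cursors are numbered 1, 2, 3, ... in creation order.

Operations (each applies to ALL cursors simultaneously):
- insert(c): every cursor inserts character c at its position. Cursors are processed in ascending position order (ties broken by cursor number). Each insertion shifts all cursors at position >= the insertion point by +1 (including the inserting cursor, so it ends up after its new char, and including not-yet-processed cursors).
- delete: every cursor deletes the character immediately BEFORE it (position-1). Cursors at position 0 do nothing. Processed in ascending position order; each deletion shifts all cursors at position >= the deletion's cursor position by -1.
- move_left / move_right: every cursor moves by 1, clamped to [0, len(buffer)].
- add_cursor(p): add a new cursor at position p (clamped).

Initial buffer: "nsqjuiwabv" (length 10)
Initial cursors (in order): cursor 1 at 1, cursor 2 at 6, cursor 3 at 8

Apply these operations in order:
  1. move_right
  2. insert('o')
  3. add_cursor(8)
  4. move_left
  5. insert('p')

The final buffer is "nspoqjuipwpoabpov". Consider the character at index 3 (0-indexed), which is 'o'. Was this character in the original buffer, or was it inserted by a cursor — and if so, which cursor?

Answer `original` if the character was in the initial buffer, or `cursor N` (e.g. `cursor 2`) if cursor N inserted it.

After op 1 (move_right): buffer="nsqjuiwabv" (len 10), cursors c1@2 c2@7 c3@9, authorship ..........
After op 2 (insert('o')): buffer="nsoqjuiwoabov" (len 13), cursors c1@3 c2@9 c3@12, authorship ..1.....2..3.
After op 3 (add_cursor(8)): buffer="nsoqjuiwoabov" (len 13), cursors c1@3 c4@8 c2@9 c3@12, authorship ..1.....2..3.
After op 4 (move_left): buffer="nsoqjuiwoabov" (len 13), cursors c1@2 c4@7 c2@8 c3@11, authorship ..1.....2..3.
After op 5 (insert('p')): buffer="nspoqjuipwpoabpov" (len 17), cursors c1@3 c4@9 c2@11 c3@15, authorship ..11....4.22..33.
Authorship (.=original, N=cursor N): . . 1 1 . . . . 4 . 2 2 . . 3 3 .
Index 3: author = 1

Answer: cursor 1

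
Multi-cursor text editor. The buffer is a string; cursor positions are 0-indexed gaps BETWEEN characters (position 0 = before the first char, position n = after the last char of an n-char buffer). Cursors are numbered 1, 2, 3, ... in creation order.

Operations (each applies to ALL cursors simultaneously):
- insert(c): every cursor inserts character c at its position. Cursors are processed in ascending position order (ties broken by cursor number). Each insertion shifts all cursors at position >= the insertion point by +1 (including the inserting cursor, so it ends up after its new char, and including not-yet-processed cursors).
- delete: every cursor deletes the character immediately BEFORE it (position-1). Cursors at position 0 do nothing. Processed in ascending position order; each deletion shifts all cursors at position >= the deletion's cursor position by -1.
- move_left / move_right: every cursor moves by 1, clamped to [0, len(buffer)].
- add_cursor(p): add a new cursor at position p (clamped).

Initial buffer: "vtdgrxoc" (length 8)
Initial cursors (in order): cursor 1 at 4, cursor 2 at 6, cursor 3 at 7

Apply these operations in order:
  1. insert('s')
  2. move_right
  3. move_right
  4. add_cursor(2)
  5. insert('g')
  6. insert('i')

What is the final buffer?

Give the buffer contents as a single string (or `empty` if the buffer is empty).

After op 1 (insert('s')): buffer="vtdgsrxsosc" (len 11), cursors c1@5 c2@8 c3@10, authorship ....1..2.3.
After op 2 (move_right): buffer="vtdgsrxsosc" (len 11), cursors c1@6 c2@9 c3@11, authorship ....1..2.3.
After op 3 (move_right): buffer="vtdgsrxsosc" (len 11), cursors c1@7 c2@10 c3@11, authorship ....1..2.3.
After op 4 (add_cursor(2)): buffer="vtdgsrxsosc" (len 11), cursors c4@2 c1@7 c2@10 c3@11, authorship ....1..2.3.
After op 5 (insert('g')): buffer="vtgdgsrxgsosgcg" (len 15), cursors c4@3 c1@9 c2@13 c3@15, authorship ..4..1..12.32.3
After op 6 (insert('i')): buffer="vtgidgsrxgisosgicgi" (len 19), cursors c4@4 c1@11 c2@16 c3@19, authorship ..44..1..112.322.33

Answer: vtgidgsrxgisosgicgi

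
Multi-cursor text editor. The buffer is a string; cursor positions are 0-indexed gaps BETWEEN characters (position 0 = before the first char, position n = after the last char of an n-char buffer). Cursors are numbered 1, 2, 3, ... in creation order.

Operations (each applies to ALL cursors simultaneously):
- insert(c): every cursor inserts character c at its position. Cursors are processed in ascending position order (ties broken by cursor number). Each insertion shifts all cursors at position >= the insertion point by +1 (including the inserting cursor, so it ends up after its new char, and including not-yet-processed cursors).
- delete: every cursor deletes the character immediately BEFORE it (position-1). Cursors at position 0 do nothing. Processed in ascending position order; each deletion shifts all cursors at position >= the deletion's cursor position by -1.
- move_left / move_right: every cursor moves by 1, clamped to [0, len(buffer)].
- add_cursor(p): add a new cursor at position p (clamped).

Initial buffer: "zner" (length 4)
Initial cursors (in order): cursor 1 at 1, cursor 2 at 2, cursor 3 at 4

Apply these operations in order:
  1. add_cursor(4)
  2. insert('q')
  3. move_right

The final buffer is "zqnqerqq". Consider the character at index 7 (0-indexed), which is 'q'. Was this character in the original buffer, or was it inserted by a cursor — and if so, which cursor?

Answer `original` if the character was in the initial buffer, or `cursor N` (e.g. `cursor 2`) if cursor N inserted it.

Answer: cursor 4

Derivation:
After op 1 (add_cursor(4)): buffer="zner" (len 4), cursors c1@1 c2@2 c3@4 c4@4, authorship ....
After op 2 (insert('q')): buffer="zqnqerqq" (len 8), cursors c1@2 c2@4 c3@8 c4@8, authorship .1.2..34
After op 3 (move_right): buffer="zqnqerqq" (len 8), cursors c1@3 c2@5 c3@8 c4@8, authorship .1.2..34
Authorship (.=original, N=cursor N): . 1 . 2 . . 3 4
Index 7: author = 4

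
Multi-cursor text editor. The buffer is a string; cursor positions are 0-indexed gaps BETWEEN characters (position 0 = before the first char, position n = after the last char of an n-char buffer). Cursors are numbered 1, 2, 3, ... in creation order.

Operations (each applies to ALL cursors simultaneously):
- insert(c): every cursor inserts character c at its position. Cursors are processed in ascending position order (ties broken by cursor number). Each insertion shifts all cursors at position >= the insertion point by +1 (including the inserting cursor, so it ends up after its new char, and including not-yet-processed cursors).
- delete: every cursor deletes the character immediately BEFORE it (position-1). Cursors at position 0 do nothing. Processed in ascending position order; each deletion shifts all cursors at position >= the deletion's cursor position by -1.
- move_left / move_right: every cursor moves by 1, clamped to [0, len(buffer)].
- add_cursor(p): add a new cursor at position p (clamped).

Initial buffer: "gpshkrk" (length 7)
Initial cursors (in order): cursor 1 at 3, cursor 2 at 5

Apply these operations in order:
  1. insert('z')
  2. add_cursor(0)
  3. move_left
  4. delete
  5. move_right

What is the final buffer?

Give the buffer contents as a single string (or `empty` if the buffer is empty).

Answer: gpzhzrk

Derivation:
After op 1 (insert('z')): buffer="gpszhkzrk" (len 9), cursors c1@4 c2@7, authorship ...1..2..
After op 2 (add_cursor(0)): buffer="gpszhkzrk" (len 9), cursors c3@0 c1@4 c2@7, authorship ...1..2..
After op 3 (move_left): buffer="gpszhkzrk" (len 9), cursors c3@0 c1@3 c2@6, authorship ...1..2..
After op 4 (delete): buffer="gpzhzrk" (len 7), cursors c3@0 c1@2 c2@4, authorship ..1.2..
After op 5 (move_right): buffer="gpzhzrk" (len 7), cursors c3@1 c1@3 c2@5, authorship ..1.2..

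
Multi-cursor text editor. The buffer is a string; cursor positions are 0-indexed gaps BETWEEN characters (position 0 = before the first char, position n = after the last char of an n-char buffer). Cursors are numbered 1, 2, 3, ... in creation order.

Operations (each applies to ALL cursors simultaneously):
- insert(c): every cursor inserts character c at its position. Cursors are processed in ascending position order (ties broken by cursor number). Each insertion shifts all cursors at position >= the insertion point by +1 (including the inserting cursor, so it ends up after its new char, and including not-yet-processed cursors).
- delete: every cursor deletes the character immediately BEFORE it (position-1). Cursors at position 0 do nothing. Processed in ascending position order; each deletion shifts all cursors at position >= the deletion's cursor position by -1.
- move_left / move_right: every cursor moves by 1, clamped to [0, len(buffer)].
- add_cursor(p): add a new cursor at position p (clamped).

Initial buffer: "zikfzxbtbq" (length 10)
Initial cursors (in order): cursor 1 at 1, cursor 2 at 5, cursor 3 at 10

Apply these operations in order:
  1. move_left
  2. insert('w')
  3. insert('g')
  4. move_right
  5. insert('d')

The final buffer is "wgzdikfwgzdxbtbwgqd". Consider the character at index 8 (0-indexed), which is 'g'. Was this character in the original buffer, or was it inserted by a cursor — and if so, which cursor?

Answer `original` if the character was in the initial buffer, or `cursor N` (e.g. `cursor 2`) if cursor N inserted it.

Answer: cursor 2

Derivation:
After op 1 (move_left): buffer="zikfzxbtbq" (len 10), cursors c1@0 c2@4 c3@9, authorship ..........
After op 2 (insert('w')): buffer="wzikfwzxbtbwq" (len 13), cursors c1@1 c2@6 c3@12, authorship 1....2.....3.
After op 3 (insert('g')): buffer="wgzikfwgzxbtbwgq" (len 16), cursors c1@2 c2@8 c3@15, authorship 11....22.....33.
After op 4 (move_right): buffer="wgzikfwgzxbtbwgq" (len 16), cursors c1@3 c2@9 c3@16, authorship 11....22.....33.
After op 5 (insert('d')): buffer="wgzdikfwgzdxbtbwgqd" (len 19), cursors c1@4 c2@11 c3@19, authorship 11.1...22.2....33.3
Authorship (.=original, N=cursor N): 1 1 . 1 . . . 2 2 . 2 . . . . 3 3 . 3
Index 8: author = 2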